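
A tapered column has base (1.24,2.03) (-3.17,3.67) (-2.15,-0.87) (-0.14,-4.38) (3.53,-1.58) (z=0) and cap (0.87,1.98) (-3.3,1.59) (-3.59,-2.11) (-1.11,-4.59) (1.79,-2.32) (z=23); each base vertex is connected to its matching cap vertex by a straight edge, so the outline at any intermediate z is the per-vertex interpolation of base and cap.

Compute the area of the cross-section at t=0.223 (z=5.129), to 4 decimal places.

Area at t=0.223: 27.5922

Cross-section at t=0.223: each vertex is (1-t)·p0[i] + t·p1[i].
  v1: (1-0.223)·(1.24,2.03) + 0.223·(0.87,1.98) = (1.1575,2.0189)
  v2: (1-0.223)·(-3.17,3.67) + 0.223·(-3.3,1.59) = (-3.1990,3.2062)
  v3: (1-0.223)·(-2.15,-0.87) + 0.223·(-3.59,-2.11) = (-2.4711,-1.1465)
  v4: (1-0.223)·(-0.14,-4.38) + 0.223·(-1.11,-4.59) = (-0.3563,-4.4268)
  v5: (1-0.223)·(3.53,-1.58) + 0.223·(1.79,-2.32) = (3.1420,-1.7450)
Shoelace sum Σ(x_i·y_{i+1} − x_{i+1}·y_i):
  i=1: 1.1575·3.2062 − -3.1990·2.0189 = +10.1694 (running +10.1694)
  i=2: -3.1990·-1.1465 − -2.4711·3.2062 = +11.5905 (running +21.7599)
  i=3: -2.4711·-4.4268 − -0.3563·-1.1465 = +10.5307 (running +32.2906)
  i=4: -0.3563·-1.7450 − 3.1420·-4.4268 = +14.5308 (running +46.8214)
  i=5: 3.1420·2.0189 − 1.1575·-1.7450 = +8.3630 (running +55.1844)
Area = |Σ|/2 = |55.1844|/2 = 27.5922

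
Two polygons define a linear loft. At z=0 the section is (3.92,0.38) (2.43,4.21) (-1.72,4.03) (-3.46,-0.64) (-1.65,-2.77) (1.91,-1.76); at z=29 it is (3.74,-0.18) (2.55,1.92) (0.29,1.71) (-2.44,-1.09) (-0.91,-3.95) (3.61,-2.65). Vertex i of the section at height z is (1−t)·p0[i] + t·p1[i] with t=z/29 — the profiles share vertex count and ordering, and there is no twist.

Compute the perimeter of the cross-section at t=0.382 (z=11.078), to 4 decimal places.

Cross-section at t=0.382: each vertex is (1-t)·p0[i] + t·p1[i].
  v1: (1-0.382)·(3.92,0.38) + 0.382·(3.74,-0.18) = (3.8512,0.1661)
  v2: (1-0.382)·(2.43,4.21) + 0.382·(2.55,1.92) = (2.4758,3.3352)
  v3: (1-0.382)·(-1.72,4.03) + 0.382·(0.29,1.71) = (-0.9522,3.1438)
  v4: (1-0.382)·(-3.46,-0.64) + 0.382·(-2.44,-1.09) = (-3.0704,-0.8119)
  v5: (1-0.382)·(-1.65,-2.77) + 0.382·(-0.91,-3.95) = (-1.3673,-3.2208)
  v6: (1-0.382)·(1.91,-1.76) + 0.382·(3.61,-2.65) = (2.5594,-2.1000)
Perimeter = Σ |v_{i+1} − v_i|:
  edge 1→2: √(-1.3754² + 3.1691²) = 3.4547 (running 3.4547)
  edge 2→3: √(-3.4280² + -0.1915²) = 3.4334 (running 6.8881)
  edge 3→4: √(-2.1182² + -3.9557²) = 4.4871 (running 11.3752)
  edge 4→5: √(1.7030² + -2.4089²) = 2.9501 (running 14.3253)
  edge 5→6: √(3.9267² + 1.1208²) = 4.0835 (running 18.4088)
  edge 6→1: √(1.2918² + 2.2661²) = 2.6084 (running 21.0172)
Perimeter = 21.0172

Perimeter at t=0.382: 21.0172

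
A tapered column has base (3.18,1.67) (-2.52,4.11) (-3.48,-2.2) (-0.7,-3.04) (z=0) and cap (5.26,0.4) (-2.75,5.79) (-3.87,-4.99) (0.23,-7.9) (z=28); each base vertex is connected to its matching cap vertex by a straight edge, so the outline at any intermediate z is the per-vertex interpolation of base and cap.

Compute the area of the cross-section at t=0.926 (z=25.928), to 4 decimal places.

Cross-section at t=0.926: each vertex is (1-t)·p0[i] + t·p1[i].
  v1: (1-0.926)·(3.18,1.67) + 0.926·(5.26,0.4) = (5.1061,0.4940)
  v2: (1-0.926)·(-2.52,4.11) + 0.926·(-2.75,5.79) = (-2.7330,5.6657)
  v3: (1-0.926)·(-3.48,-2.2) + 0.926·(-3.87,-4.99) = (-3.8411,-4.7835)
  v4: (1-0.926)·(-0.7,-3.04) + 0.926·(0.23,-7.9) = (0.1612,-7.5404)
Shoelace sum Σ(x_i·y_{i+1} − x_{i+1}·y_i):
  i=1: 5.1061·5.6657 − -2.7330·0.4940 = +30.2795 (running +30.2795)
  i=2: -2.7330·-4.7835 − -3.8411·5.6657 = +34.8360 (running +65.1154)
  i=3: -3.8411·-7.5404 − 0.1612·-4.7835 = +29.7346 (running +94.8500)
  i=4: 0.1612·0.4940 − 5.1061·-7.5404 = +38.5813 (running +133.4313)
Area = |Σ|/2 = |133.4313|/2 = 66.7157

Area at t=0.926: 66.7157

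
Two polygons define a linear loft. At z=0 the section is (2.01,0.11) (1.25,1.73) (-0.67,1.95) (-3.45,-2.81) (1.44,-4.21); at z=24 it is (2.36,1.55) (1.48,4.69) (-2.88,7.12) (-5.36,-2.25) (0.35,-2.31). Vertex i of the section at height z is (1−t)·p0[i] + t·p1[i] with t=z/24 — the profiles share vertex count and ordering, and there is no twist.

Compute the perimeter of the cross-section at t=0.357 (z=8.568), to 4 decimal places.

Perimeter at t=0.357: 21.7747

Cross-section at t=0.357: each vertex is (1-t)·p0[i] + t·p1[i].
  v1: (1-0.357)·(2.01,0.11) + 0.357·(2.36,1.55) = (2.1349,0.6241)
  v2: (1-0.357)·(1.25,1.73) + 0.357·(1.48,4.69) = (1.3321,2.7867)
  v3: (1-0.357)·(-0.67,1.95) + 0.357·(-2.88,7.12) = (-1.4590,3.7957)
  v4: (1-0.357)·(-3.45,-2.81) + 0.357·(-5.36,-2.25) = (-4.1319,-2.6101)
  v5: (1-0.357)·(1.44,-4.21) + 0.357·(0.35,-2.31) = (1.0509,-3.5317)
Perimeter = Σ |v_{i+1} − v_i|:
  edge 1→2: √(-0.8028² + 2.1626²) = 2.3069 (running 2.3069)
  edge 2→3: √(-2.7911² + 1.0090²) = 2.9679 (running 5.2747)
  edge 3→4: √(-2.6729² + -6.4058²) = 6.9411 (running 12.2158)
  edge 4→5: √(5.1827² + -0.9216²) = 5.2640 (running 17.4798)
  edge 5→1: √(1.0841² + 4.1558²) = 4.2949 (running 21.7747)
Perimeter = 21.7747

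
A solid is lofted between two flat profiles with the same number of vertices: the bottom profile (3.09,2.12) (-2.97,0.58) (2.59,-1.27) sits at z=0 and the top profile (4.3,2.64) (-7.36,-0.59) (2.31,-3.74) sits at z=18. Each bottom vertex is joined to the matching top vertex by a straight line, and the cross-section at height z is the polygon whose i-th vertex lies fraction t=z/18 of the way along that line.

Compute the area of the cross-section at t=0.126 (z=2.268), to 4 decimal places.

Area at t=0.126: 12.1393

Cross-section at t=0.126: each vertex is (1-t)·p0[i] + t·p1[i].
  v1: (1-0.126)·(3.09,2.12) + 0.126·(4.3,2.64) = (3.2425,2.1855)
  v2: (1-0.126)·(-2.97,0.58) + 0.126·(-7.36,-0.59) = (-3.5231,0.4326)
  v3: (1-0.126)·(2.59,-1.27) + 0.126·(2.31,-3.74) = (2.5547,-1.5812)
Shoelace sum Σ(x_i·y_{i+1} − x_{i+1}·y_i):
  i=1: 3.2425·0.4326 − -3.5231·2.1855 = +9.1025 (running +9.1025)
  i=2: -3.5231·-1.5812 − 2.5547·0.4326 = +4.4657 (running +13.5683)
  i=3: 2.5547·2.1855 − 3.2425·-1.5812 = +10.7104 (running +24.2787)
Area = |Σ|/2 = |24.2787|/2 = 12.1393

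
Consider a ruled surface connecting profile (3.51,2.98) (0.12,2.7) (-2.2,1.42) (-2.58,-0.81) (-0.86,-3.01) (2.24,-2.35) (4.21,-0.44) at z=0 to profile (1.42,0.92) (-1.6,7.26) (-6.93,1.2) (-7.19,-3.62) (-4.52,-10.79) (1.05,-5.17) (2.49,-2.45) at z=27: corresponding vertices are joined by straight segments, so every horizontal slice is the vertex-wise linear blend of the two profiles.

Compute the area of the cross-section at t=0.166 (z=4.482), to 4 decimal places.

Area at t=0.166: 38.8088

Cross-section at t=0.166: each vertex is (1-t)·p0[i] + t·p1[i].
  v1: (1-0.166)·(3.51,2.98) + 0.166·(1.42,0.92) = (3.1631,2.6380)
  v2: (1-0.166)·(0.12,2.7) + 0.166·(-1.6,7.26) = (-0.1655,3.4570)
  v3: (1-0.166)·(-2.2,1.42) + 0.166·(-6.93,1.2) = (-2.9852,1.3835)
  v4: (1-0.166)·(-2.58,-0.81) + 0.166·(-7.19,-3.62) = (-3.3453,-1.2765)
  v5: (1-0.166)·(-0.86,-3.01) + 0.166·(-4.52,-10.79) = (-1.4676,-4.3015)
  v6: (1-0.166)·(2.24,-2.35) + 0.166·(1.05,-5.17) = (2.0425,-2.8181)
  v7: (1-0.166)·(4.21,-0.44) + 0.166·(2.49,-2.45) = (3.9245,-0.7737)
Shoelace sum Σ(x_i·y_{i+1} − x_{i+1}·y_i):
  i=1: 3.1631·3.4570 − -0.1655·2.6380 = +11.3712 (running +11.3712)
  i=2: -0.1655·1.3835 − -2.9852·3.4570 = +10.0907 (running +21.4619)
  i=3: -2.9852·-1.2765 − -3.3453·1.3835 = +8.4386 (running +29.9004)
  i=4: -3.3453·-4.3015 − -1.4676·-1.2765 = +12.5163 (running +42.4167)
  i=5: -1.4676·-2.8181 − 2.0425·-4.3015 = +12.9214 (running +55.3381)
  i=6: 2.0425·-0.7737 − 3.9245·-2.8181 = +9.4795 (running +64.8176)
  i=7: 3.9245·2.6380 − 3.1631·-0.7737 = +12.8001 (running +77.6176)
Area = |Σ|/2 = |77.6176|/2 = 38.8088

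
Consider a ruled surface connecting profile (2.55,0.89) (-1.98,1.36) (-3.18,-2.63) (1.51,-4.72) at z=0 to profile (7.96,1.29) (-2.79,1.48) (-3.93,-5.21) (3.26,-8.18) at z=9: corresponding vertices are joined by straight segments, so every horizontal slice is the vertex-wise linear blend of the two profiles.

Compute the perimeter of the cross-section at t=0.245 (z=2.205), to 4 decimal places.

Perimeter at t=0.245: 23.4852

Cross-section at t=0.245: each vertex is (1-t)·p0[i] + t·p1[i].
  v1: (1-0.245)·(2.55,0.89) + 0.245·(7.96,1.29) = (3.8754,0.9880)
  v2: (1-0.245)·(-1.98,1.36) + 0.245·(-2.79,1.48) = (-2.1784,1.3894)
  v3: (1-0.245)·(-3.18,-2.63) + 0.245·(-3.93,-5.21) = (-3.3638,-3.2621)
  v4: (1-0.245)·(1.51,-4.72) + 0.245·(3.26,-8.18) = (1.9387,-5.5677)
Perimeter = Σ |v_{i+1} − v_i|:
  edge 1→2: √(-6.0539² + 0.4014²) = 6.0672 (running 6.0672)
  edge 2→3: √(-1.1853² + -4.6515²) = 4.8001 (running 10.8673)
  edge 3→4: √(5.3025² + -2.3056²) = 5.7821 (running 16.6494)
  edge 4→1: √(1.9367² + 6.5557²) = 6.8358 (running 23.4852)
Perimeter = 23.4852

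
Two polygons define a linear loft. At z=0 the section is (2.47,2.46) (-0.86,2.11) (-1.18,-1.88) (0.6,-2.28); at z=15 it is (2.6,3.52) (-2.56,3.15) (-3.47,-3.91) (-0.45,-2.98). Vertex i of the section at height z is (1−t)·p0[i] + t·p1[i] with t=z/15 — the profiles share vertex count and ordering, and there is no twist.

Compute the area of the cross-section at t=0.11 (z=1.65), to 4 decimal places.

Cross-section at t=0.11: each vertex is (1-t)·p0[i] + t·p1[i].
  v1: (1-0.11)·(2.47,2.46) + 0.11·(2.6,3.52) = (2.4843,2.5766)
  v2: (1-0.11)·(-0.86,2.11) + 0.11·(-2.56,3.15) = (-1.0470,2.2244)
  v3: (1-0.11)·(-1.18,-1.88) + 0.11·(-3.47,-3.91) = (-1.4319,-2.1033)
  v4: (1-0.11)·(0.6,-2.28) + 0.11·(-0.45,-2.98) = (0.4845,-2.3570)
Shoelace sum Σ(x_i·y_{i+1} − x_{i+1}·y_i):
  i=1: 2.4843·2.2244 − -1.0470·2.5766 = +8.2238 (running +8.2238)
  i=2: -1.0470·-2.1033 − -1.4319·2.2244 = +5.3873 (running +13.6111)
  i=3: -1.4319·-2.3570 − 0.4845·-2.1033 = +4.3940 (running +18.0051)
  i=4: 0.4845·2.5766 − 2.4843·-2.3570 = +7.1039 (running +25.1089)
Area = |Σ|/2 = |25.1089|/2 = 12.5545

Area at t=0.11: 12.5545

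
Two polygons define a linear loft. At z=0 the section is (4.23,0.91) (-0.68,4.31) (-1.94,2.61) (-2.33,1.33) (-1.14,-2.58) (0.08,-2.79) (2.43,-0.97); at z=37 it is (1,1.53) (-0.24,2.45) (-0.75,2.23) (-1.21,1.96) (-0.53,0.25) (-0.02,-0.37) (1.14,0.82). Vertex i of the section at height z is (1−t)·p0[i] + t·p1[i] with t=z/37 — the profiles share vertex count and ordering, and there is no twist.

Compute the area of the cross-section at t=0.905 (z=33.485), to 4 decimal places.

Cross-section at t=0.905: each vertex is (1-t)·p0[i] + t·p1[i].
  v1: (1-0.905)·(4.23,0.91) + 0.905·(1,1.53) = (1.3068,1.4711)
  v2: (1-0.905)·(-0.68,4.31) + 0.905·(-0.24,2.45) = (-0.2818,2.6267)
  v3: (1-0.905)·(-1.94,2.61) + 0.905·(-0.75,2.23) = (-0.8630,2.2661)
  v4: (1-0.905)·(-2.33,1.33) + 0.905·(-1.21,1.96) = (-1.3164,1.9002)
  v5: (1-0.905)·(-1.14,-2.58) + 0.905·(-0.53,0.25) = (-0.5879,-0.0188)
  v6: (1-0.905)·(0.08,-2.79) + 0.905·(-0.02,-0.37) = (-0.0105,-0.5999)
  v7: (1-0.905)·(2.43,-0.97) + 0.905·(1.14,0.82) = (1.2625,0.6500)
Shoelace sum Σ(x_i·y_{i+1} − x_{i+1}·y_i):
  i=1: 1.3068·2.6267 − -0.2818·1.4711 = +3.8473 (running +3.8473)
  i=2: -0.2818·2.2661 − -0.8630·2.6267 = +1.6284 (running +5.4756)
  i=3: -0.8630·1.9002 − -1.3164·2.2661 = +1.3432 (running +6.8188)
  i=4: -1.3164·-0.0188 − -0.5879·1.9002 = +1.1420 (running +7.9608)
  i=5: -0.5879·-0.5999 − -0.0105·-0.0188 = +0.3525 (running +8.3133)
  i=6: -0.0105·0.6500 − 1.2625·-0.5999 = +0.7506 (running +9.0639)
  i=7: 1.2625·1.4711 − 1.3068·0.6500 = +1.0080 (running +10.0719)
Area = |Σ|/2 = |10.0719|/2 = 5.0359

Area at t=0.905: 5.0359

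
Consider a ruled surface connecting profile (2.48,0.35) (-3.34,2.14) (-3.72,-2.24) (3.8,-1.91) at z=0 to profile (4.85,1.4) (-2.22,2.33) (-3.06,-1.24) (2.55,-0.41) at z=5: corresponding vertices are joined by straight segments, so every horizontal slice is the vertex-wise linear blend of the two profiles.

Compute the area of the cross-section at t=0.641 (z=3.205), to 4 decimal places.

Area at t=0.641: 19.0804

Cross-section at t=0.641: each vertex is (1-t)·p0[i] + t·p1[i].
  v1: (1-0.641)·(2.48,0.35) + 0.641·(4.85,1.4) = (3.9992,1.0231)
  v2: (1-0.641)·(-3.34,2.14) + 0.641·(-2.22,2.33) = (-2.6221,2.2618)
  v3: (1-0.641)·(-3.72,-2.24) + 0.641·(-3.06,-1.24) = (-3.2969,-1.5990)
  v4: (1-0.641)·(3.8,-1.91) + 0.641·(2.55,-0.41) = (2.9987,-0.9485)
Shoelace sum Σ(x_i·y_{i+1} − x_{i+1}·y_i):
  i=1: 3.9992·2.2618 − -2.6221·1.0231 = +11.7278 (running +11.7278)
  i=2: -2.6221·-1.5990 − -3.2969·2.2618 = +11.6497 (running +23.3775)
  i=3: -3.2969·-0.9485 − 2.9987·-1.5990 = +7.9221 (running +31.2996)
  i=4: 2.9987·1.0231 − 3.9992·-0.9485 = +6.8611 (running +38.1607)
Area = |Σ|/2 = |38.1607|/2 = 19.0804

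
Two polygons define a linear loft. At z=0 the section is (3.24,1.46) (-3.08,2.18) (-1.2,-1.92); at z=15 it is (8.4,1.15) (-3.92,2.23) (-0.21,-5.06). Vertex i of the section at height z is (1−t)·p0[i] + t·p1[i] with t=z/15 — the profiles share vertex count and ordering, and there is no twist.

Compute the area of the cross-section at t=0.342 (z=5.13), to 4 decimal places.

Cross-section at t=0.342: each vertex is (1-t)·p0[i] + t·p1[i].
  v1: (1-0.342)·(3.24,1.46) + 0.342·(8.4,1.15) = (5.0047,1.3540)
  v2: (1-0.342)·(-3.08,2.18) + 0.342·(-3.92,2.23) = (-3.3673,2.1971)
  v3: (1-0.342)·(-1.2,-1.92) + 0.342·(-0.21,-5.06) = (-0.8614,-2.9939)
Shoelace sum Σ(x_i·y_{i+1} − x_{i+1}·y_i):
  i=1: 5.0047·2.1971 − -3.3673·1.3540 = +15.5551 (running +15.5551)
  i=2: -3.3673·-2.9939 − -0.8614·2.1971 = +11.9739 (running +27.5290)
  i=3: -0.8614·1.3540 − 5.0047·-2.9939 = +13.8172 (running +41.3461)
Area = |Σ|/2 = |41.3461|/2 = 20.6731

Area at t=0.342: 20.6731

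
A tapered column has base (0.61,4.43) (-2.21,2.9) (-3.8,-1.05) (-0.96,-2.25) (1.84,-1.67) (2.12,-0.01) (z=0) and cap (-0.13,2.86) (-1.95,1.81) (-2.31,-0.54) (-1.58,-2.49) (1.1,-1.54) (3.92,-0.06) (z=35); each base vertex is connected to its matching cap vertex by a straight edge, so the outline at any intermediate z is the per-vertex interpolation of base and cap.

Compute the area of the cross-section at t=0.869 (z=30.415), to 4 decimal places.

Area at t=0.869: 19.8026

Cross-section at t=0.869: each vertex is (1-t)·p0[i] + t·p1[i].
  v1: (1-0.869)·(0.61,4.43) + 0.869·(-0.13,2.86) = (-0.0331,3.0657)
  v2: (1-0.869)·(-2.21,2.9) + 0.869·(-1.95,1.81) = (-1.9841,1.9528)
  v3: (1-0.869)·(-3.8,-1.05) + 0.869·(-2.31,-0.54) = (-2.5052,-0.6068)
  v4: (1-0.869)·(-0.96,-2.25) + 0.869·(-1.58,-2.49) = (-1.4988,-2.4586)
  v5: (1-0.869)·(1.84,-1.67) + 0.869·(1.1,-1.54) = (1.1969,-1.5570)
  v6: (1-0.869)·(2.12,-0.01) + 0.869·(3.92,-0.06) = (3.6842,-0.0534)
Shoelace sum Σ(x_i·y_{i+1} − x_{i+1}·y_i):
  i=1: -0.0331·1.9528 − -1.9841·3.0657 = +6.0179 (running +6.0179)
  i=2: -1.9841·-0.6068 − -2.5052·1.9528 = +6.0961 (running +12.1140)
  i=3: -2.5052·-2.4586 − -1.4988·-0.6068 = +5.2497 (running +17.3637)
  i=4: -1.4988·-1.5570 − 1.1969·-2.4586 = +5.2764 (running +22.6401)
  i=5: 1.1969·-0.0534 − 3.6842·-1.5570 = +5.6724 (running +28.3125)
  i=6: 3.6842·3.0657 − -0.0331·-0.0534 = +11.2928 (running +39.6053)
Area = |Σ|/2 = |39.6053|/2 = 19.8026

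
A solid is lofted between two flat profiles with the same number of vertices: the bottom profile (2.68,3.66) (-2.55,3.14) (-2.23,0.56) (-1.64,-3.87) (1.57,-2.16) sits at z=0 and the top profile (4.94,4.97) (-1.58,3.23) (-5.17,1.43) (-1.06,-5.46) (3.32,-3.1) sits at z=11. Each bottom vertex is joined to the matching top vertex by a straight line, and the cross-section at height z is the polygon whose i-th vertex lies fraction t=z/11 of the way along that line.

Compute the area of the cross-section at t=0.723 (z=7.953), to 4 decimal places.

Area at t=0.723: 50.2154

Cross-section at t=0.723: each vertex is (1-t)·p0[i] + t·p1[i].
  v1: (1-0.723)·(2.68,3.66) + 0.723·(4.94,4.97) = (4.3140,4.6071)
  v2: (1-0.723)·(-2.55,3.14) + 0.723·(-1.58,3.23) = (-1.8487,3.2051)
  v3: (1-0.723)·(-2.23,0.56) + 0.723·(-5.17,1.43) = (-4.3556,1.1890)
  v4: (1-0.723)·(-1.64,-3.87) + 0.723·(-1.06,-5.46) = (-1.2207,-5.0196)
  v5: (1-0.723)·(1.57,-2.16) + 0.723·(3.32,-3.1) = (2.8352,-2.8396)
Shoelace sum Σ(x_i·y_{i+1} − x_{i+1}·y_i):
  i=1: 4.3140·3.2051 − -1.8487·4.6071 = +22.3438 (running +22.3438)
  i=2: -1.8487·1.1890 − -4.3556·3.2051 = +11.7620 (running +34.1057)
  i=3: -4.3556·-5.0196 − -1.2207·1.1890 = +23.3147 (running +57.4204)
  i=4: -1.2207·-2.8396 − 2.8352·-5.0196 = +17.6979 (running +75.1184)
  i=5: 2.8352·4.6071 − 4.3140·-2.8396 = +25.3124 (running +100.4308)
Area = |Σ|/2 = |100.4308|/2 = 50.2154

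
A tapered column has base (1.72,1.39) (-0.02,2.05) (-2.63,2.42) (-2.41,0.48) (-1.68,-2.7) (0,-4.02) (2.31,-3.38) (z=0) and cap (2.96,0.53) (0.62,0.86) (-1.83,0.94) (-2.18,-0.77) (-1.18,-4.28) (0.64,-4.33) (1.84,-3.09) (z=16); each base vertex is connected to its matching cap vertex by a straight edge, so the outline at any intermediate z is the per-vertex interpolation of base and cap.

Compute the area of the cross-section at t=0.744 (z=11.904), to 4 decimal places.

Cross-section at t=0.744: each vertex is (1-t)·p0[i] + t·p1[i].
  v1: (1-0.744)·(1.72,1.39) + 0.744·(2.96,0.53) = (2.6426,0.7502)
  v2: (1-0.744)·(-0.02,2.05) + 0.744·(0.62,0.86) = (0.4562,1.1646)
  v3: (1-0.744)·(-2.63,2.42) + 0.744·(-1.83,0.94) = (-2.0348,1.3189)
  v4: (1-0.744)·(-2.41,0.48) + 0.744·(-2.18,-0.77) = (-2.2389,-0.4500)
  v5: (1-0.744)·(-1.68,-2.7) + 0.744·(-1.18,-4.28) = (-1.3080,-3.8755)
  v6: (1-0.744)·(0,-4.02) + 0.744·(0.64,-4.33) = (0.4762,-4.2506)
  v7: (1-0.744)·(2.31,-3.38) + 0.744·(1.84,-3.09) = (1.9603,-3.1642)
Shoelace sum Σ(x_i·y_{i+1} − x_{i+1}·y_i):
  i=1: 2.6426·1.1646 − 0.4562·0.7502 = +2.7354 (running +2.7354)
  i=2: 0.4562·1.3189 − -2.0348·1.1646 = +2.9714 (running +5.7069)
  i=3: -2.0348·-0.4500 − -2.2389·1.3189 = +3.8685 (running +9.5753)
  i=4: -2.2389·-3.8755 − -1.3080·-0.4500 = +8.0882 (running +17.6636)
  i=5: -1.3080·-4.2506 − 0.4762·-3.8755 = +7.4052 (running +25.0688)
  i=6: 0.4762·-3.1642 − 1.9603·-4.2506 = +6.8259 (running +31.8947)
  i=7: 1.9603·0.7502 − 2.6426·-3.1642 = +9.8322 (running +41.7269)
Area = |Σ|/2 = |41.7269|/2 = 20.8635

Area at t=0.744: 20.8635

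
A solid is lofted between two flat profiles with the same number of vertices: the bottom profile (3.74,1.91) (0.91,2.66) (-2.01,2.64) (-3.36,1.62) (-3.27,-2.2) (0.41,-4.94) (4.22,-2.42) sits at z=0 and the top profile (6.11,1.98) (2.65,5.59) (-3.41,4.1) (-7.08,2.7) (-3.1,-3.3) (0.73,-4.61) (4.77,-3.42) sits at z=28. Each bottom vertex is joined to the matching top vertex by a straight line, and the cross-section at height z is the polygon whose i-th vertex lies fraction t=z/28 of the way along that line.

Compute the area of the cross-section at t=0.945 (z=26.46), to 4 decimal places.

Cross-section at t=0.945: each vertex is (1-t)·p0[i] + t·p1[i].
  v1: (1-0.945)·(3.74,1.91) + 0.945·(6.11,1.98) = (5.9797,1.9762)
  v2: (1-0.945)·(0.91,2.66) + 0.945·(2.65,5.59) = (2.5543,5.4288)
  v3: (1-0.945)·(-2.01,2.64) + 0.945·(-3.41,4.1) = (-3.3330,4.0197)
  v4: (1-0.945)·(-3.36,1.62) + 0.945·(-7.08,2.7) = (-6.8754,2.6406)
  v5: (1-0.945)·(-3.27,-2.2) + 0.945·(-3.1,-3.3) = (-3.1094,-3.2395)
  v6: (1-0.945)·(0.41,-4.94) + 0.945·(0.73,-4.61) = (0.7124,-4.6281)
  v7: (1-0.945)·(4.22,-2.42) + 0.945·(4.77,-3.42) = (4.7397,-3.3650)
Shoelace sum Σ(x_i·y_{i+1} − x_{i+1}·y_i):
  i=1: 5.9797·5.4288 − 2.5543·1.9762 = +27.4149 (running +27.4149)
  i=2: 2.5543·4.0197 − -3.3330·5.4288 = +28.3619 (running +55.7768)
  i=3: -3.3330·2.6406 − -6.8754·4.0197 = +18.8359 (running +74.6127)
  i=4: -6.8754·-3.2395 − -3.1094·2.6406 = +30.4834 (running +105.0962)
  i=5: -3.1094·-4.6281 − 0.7124·-3.2395 = +16.6984 (running +121.7945)
  i=6: 0.7124·-3.3650 − 4.7397·-4.6281 = +19.5390 (running +141.3336)
  i=7: 4.7397·1.9762 − 5.9797·-3.3650 = +29.4880 (running +170.8215)
Area = |Σ|/2 = |170.8215|/2 = 85.4108

Area at t=0.945: 85.4108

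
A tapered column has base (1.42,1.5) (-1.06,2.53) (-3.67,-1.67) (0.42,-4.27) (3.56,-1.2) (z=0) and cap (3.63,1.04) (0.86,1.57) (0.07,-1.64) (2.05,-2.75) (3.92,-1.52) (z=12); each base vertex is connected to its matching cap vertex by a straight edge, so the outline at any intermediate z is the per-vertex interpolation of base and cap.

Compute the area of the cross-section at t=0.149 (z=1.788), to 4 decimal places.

Area at t=0.149: 24.4164

Cross-section at t=0.149: each vertex is (1-t)·p0[i] + t·p1[i].
  v1: (1-0.149)·(1.42,1.5) + 0.149·(3.63,1.04) = (1.7493,1.4315)
  v2: (1-0.149)·(-1.06,2.53) + 0.149·(0.86,1.57) = (-0.7739,2.3870)
  v3: (1-0.149)·(-3.67,-1.67) + 0.149·(0.07,-1.64) = (-3.1127,-1.6655)
  v4: (1-0.149)·(0.42,-4.27) + 0.149·(2.05,-2.75) = (0.6629,-4.0435)
  v5: (1-0.149)·(3.56,-1.2) + 0.149·(3.92,-1.52) = (3.6136,-1.2477)
Shoelace sum Σ(x_i·y_{i+1} − x_{i+1}·y_i):
  i=1: 1.7493·2.3870 − -0.7739·1.4315 = +5.2833 (running +5.2833)
  i=2: -0.7739·-1.6655 − -3.1127·2.3870 = +8.7190 (running +14.0023)
  i=3: -3.1127·-4.0435 − 0.6629·-1.6655 = +13.6905 (running +27.6927)
  i=4: 0.6629·-1.2477 − 3.6136·-4.0435 = +13.7848 (running +41.4775)
  i=5: 3.6136·1.4315 − 1.7493·-1.2477 = +7.3553 (running +48.8329)
Area = |Σ|/2 = |48.8329|/2 = 24.4164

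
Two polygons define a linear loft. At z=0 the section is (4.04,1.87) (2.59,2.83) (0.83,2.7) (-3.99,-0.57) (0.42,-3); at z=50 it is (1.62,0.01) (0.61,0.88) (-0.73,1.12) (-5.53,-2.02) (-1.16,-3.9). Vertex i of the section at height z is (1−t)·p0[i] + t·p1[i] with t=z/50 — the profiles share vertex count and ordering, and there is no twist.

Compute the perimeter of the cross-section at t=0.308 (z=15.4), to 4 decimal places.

Perimeter at t=0.308: 19.6605

Cross-section at t=0.308: each vertex is (1-t)·p0[i] + t·p1[i].
  v1: (1-0.308)·(4.04,1.87) + 0.308·(1.62,0.01) = (3.2946,1.2971)
  v2: (1-0.308)·(2.59,2.83) + 0.308·(0.61,0.88) = (1.9802,2.2294)
  v3: (1-0.308)·(0.83,2.7) + 0.308·(-0.73,1.12) = (0.3495,2.2134)
  v4: (1-0.308)·(-3.99,-0.57) + 0.308·(-5.53,-2.02) = (-4.4643,-1.0166)
  v5: (1-0.308)·(0.42,-3) + 0.308·(-1.16,-3.9) = (-0.0666,-3.2772)
Perimeter = Σ |v_{i+1} − v_i|:
  edge 1→2: √(-1.3145² + 0.9323²) = 1.6115 (running 1.6115)
  edge 2→3: √(-1.6306² + -0.0160²) = 1.6307 (running 3.2422)
  edge 3→4: √(-4.8138² + -3.2300²) = 5.7970 (running 9.0393)
  edge 4→5: √(4.3977² + -2.2606²) = 4.9447 (running 13.9840)
  edge 5→1: √(3.3613² + 4.5743²) = 5.6765 (running 19.6605)
Perimeter = 19.6605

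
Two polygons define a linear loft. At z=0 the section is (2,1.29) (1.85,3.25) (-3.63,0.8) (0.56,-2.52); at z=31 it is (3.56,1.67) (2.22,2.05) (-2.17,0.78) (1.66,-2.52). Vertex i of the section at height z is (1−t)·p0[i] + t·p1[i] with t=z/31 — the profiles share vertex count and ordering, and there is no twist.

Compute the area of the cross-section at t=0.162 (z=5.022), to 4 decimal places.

Cross-section at t=0.162: each vertex is (1-t)·p0[i] + t·p1[i].
  v1: (1-0.162)·(2,1.29) + 0.162·(3.56,1.67) = (2.2527,1.3516)
  v2: (1-0.162)·(1.85,3.25) + 0.162·(2.22,2.05) = (1.9099,3.0556)
  v3: (1-0.162)·(-3.63,0.8) + 0.162·(-2.17,0.78) = (-3.3935,0.7968)
  v4: (1-0.162)·(0.56,-2.52) + 0.162·(1.66,-2.52) = (0.7382,-2.5200)
Shoelace sum Σ(x_i·y_{i+1} − x_{i+1}·y_i):
  i=1: 2.2527·3.0556 − 1.9099·1.3516 = +4.3020 (running +4.3020)
  i=2: 1.9099·0.7968 − -3.3935·3.0556 = +11.8909 (running +16.1929)
  i=3: -3.3935·-2.5200 − 0.7382·0.7968 = +7.9634 (running +24.1563)
  i=4: 0.7382·1.3516 − 2.2527·-2.5200 = +6.6746 (running +30.8309)
Area = |Σ|/2 = |30.8309|/2 = 15.4154

Area at t=0.162: 15.4154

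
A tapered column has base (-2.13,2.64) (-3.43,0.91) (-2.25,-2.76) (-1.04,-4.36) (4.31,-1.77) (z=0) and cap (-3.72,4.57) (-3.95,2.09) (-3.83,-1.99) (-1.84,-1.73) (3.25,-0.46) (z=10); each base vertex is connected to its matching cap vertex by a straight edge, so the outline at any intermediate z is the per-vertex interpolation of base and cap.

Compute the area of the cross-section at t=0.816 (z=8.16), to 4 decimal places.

Cross-section at t=0.816: each vertex is (1-t)·p0[i] + t·p1[i].
  v1: (1-0.816)·(-2.13,2.64) + 0.816·(-3.72,4.57) = (-3.4274,4.2149)
  v2: (1-0.816)·(-3.43,0.91) + 0.816·(-3.95,2.09) = (-3.8543,1.8729)
  v3: (1-0.816)·(-2.25,-2.76) + 0.816·(-3.83,-1.99) = (-3.5393,-2.1317)
  v4: (1-0.816)·(-1.04,-4.36) + 0.816·(-1.84,-1.73) = (-1.6928,-2.2139)
  v5: (1-0.816)·(4.31,-1.77) + 0.816·(3.25,-0.46) = (3.4450,-0.7010)
Shoelace sum Σ(x_i·y_{i+1} − x_{i+1}·y_i):
  i=1: -3.4274·1.8729 − -3.8543·4.2149 = +9.8263 (running +9.8263)
  i=2: -3.8543·-2.1317 − -3.5393·1.8729 = +14.8448 (running +24.6711)
  i=3: -3.5393·-2.2139 − -1.6928·-2.1317 = +4.2272 (running +28.8983)
  i=4: -1.6928·-0.7010 − 3.4450·-2.2139 = +8.8138 (running +37.7121)
  i=5: 3.4450·4.2149 − -3.4274·-0.7010 = +12.1177 (running +49.8297)
Area = |Σ|/2 = |49.8297|/2 = 24.9149

Area at t=0.816: 24.9149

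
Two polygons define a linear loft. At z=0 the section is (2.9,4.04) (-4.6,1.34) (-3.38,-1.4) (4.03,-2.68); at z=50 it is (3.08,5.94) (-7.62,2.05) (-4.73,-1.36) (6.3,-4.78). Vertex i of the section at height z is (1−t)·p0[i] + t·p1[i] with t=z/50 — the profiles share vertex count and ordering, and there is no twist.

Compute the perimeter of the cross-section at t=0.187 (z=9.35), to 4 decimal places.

Perimeter at t=0.187: 27.7398

Cross-section at t=0.187: each vertex is (1-t)·p0[i] + t·p1[i].
  v1: (1-0.187)·(2.9,4.04) + 0.187·(3.08,5.94) = (2.9337,4.3953)
  v2: (1-0.187)·(-4.6,1.34) + 0.187·(-7.62,2.05) = (-5.1647,1.4728)
  v3: (1-0.187)·(-3.38,-1.4) + 0.187·(-4.73,-1.36) = (-3.6324,-1.3925)
  v4: (1-0.187)·(4.03,-2.68) + 0.187·(6.3,-4.78) = (4.4545,-3.0727)
Perimeter = Σ |v_{i+1} − v_i|:
  edge 1→2: √(-8.0984² + -2.9225²) = 8.6096 (running 8.6096)
  edge 2→3: √(1.5323² + -2.8653²) = 3.2493 (running 11.8589)
  edge 3→4: √(8.0869² + -1.6802²) = 8.2596 (running 20.1185)
  edge 4→1: √(-1.5208² + 7.4680²) = 7.6213 (running 27.7398)
Perimeter = 27.7398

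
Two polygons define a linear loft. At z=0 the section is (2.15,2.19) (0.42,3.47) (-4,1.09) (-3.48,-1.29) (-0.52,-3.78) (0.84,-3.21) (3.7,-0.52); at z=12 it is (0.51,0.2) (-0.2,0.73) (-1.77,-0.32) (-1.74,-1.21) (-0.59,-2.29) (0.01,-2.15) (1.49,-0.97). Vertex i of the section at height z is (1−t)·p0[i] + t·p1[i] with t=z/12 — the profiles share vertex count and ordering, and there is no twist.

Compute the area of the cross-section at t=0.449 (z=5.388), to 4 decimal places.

Area at t=0.449: 18.5100

Cross-section at t=0.449: each vertex is (1-t)·p0[i] + t·p1[i].
  v1: (1-0.449)·(2.15,2.19) + 0.449·(0.51,0.2) = (1.4136,1.2965)
  v2: (1-0.449)·(0.42,3.47) + 0.449·(-0.2,0.73) = (0.1416,2.2397)
  v3: (1-0.449)·(-4,1.09) + 0.449·(-1.77,-0.32) = (-2.9987,0.4569)
  v4: (1-0.449)·(-3.48,-1.29) + 0.449·(-1.74,-1.21) = (-2.6987,-1.2541)
  v5: (1-0.449)·(-0.52,-3.78) + 0.449·(-0.59,-2.29) = (-0.5514,-3.1110)
  v6: (1-0.449)·(0.84,-3.21) + 0.449·(0.01,-2.15) = (0.4673,-2.7341)
  v7: (1-0.449)·(3.7,-0.52) + 0.449·(1.49,-0.97) = (2.7077,-0.7220)
Shoelace sum Σ(x_i·y_{i+1} − x_{i+1}·y_i):
  i=1: 1.4136·2.2397 − 0.1416·1.2965 = +2.9826 (running +2.9826)
  i=2: 0.1416·0.4569 − -2.9987·2.2397 = +6.7811 (running +9.7637)
  i=3: -2.9987·-1.2541 − -2.6987·0.4569 = +4.9937 (running +14.7574)
  i=4: -2.6987·-3.1110 − -0.5514·-1.2541 = +7.7042 (running +22.4616)
  i=5: -0.5514·-2.7341 − 0.4673·-3.1110 = +2.9615 (running +25.4231)
  i=6: 0.4673·-0.7220 − 2.7077·-2.7341 = +7.0656 (running +32.4887)
  i=7: 2.7077·1.2965 − 1.4136·-0.7220 = +4.5312 (running +37.0200)
Area = |Σ|/2 = |37.0200|/2 = 18.5100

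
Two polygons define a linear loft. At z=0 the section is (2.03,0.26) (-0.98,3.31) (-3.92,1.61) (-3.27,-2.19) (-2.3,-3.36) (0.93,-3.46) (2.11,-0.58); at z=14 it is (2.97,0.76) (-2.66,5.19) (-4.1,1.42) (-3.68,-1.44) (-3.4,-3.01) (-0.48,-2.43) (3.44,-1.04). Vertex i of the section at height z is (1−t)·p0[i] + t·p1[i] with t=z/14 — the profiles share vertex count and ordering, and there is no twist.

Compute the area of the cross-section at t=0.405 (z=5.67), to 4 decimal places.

Cross-section at t=0.405: each vertex is (1-t)·p0[i] + t·p1[i].
  v1: (1-0.405)·(2.03,0.26) + 0.405·(2.97,0.76) = (2.4107,0.4625)
  v2: (1-0.405)·(-0.98,3.31) + 0.405·(-2.66,5.19) = (-1.6604,4.0714)
  v3: (1-0.405)·(-3.92,1.61) + 0.405·(-4.1,1.42) = (-3.9929,1.5331)
  v4: (1-0.405)·(-3.27,-2.19) + 0.405·(-3.68,-1.44) = (-3.4360,-1.8862)
  v5: (1-0.405)·(-2.3,-3.36) + 0.405·(-3.4,-3.01) = (-2.7455,-3.2182)
  v6: (1-0.405)·(0.93,-3.46) + 0.405·(-0.48,-2.43) = (0.3589,-3.0429)
  v7: (1-0.405)·(2.11,-0.58) + 0.405·(3.44,-1.04) = (2.6486,-0.7663)
Shoelace sum Σ(x_i·y_{i+1} − x_{i+1}·y_i):
  i=1: 2.4107·4.0714 − -1.6604·0.4625 = +10.5829 (running +10.5829)
  i=2: -1.6604·1.5331 − -3.9929·4.0714 = +13.7112 (running +24.2941)
  i=3: -3.9929·-1.8862 − -3.4360·1.5331 = +12.7992 (running +37.0933)
  i=4: -3.4360·-3.2182 − -2.7455·-1.8862 = +5.8794 (running +42.9727)
  i=5: -2.7455·-3.0429 − 0.3589·-3.2182 = +9.5093 (running +52.4820)
  i=6: 0.3589·-0.7663 − 2.6486·-3.0429 = +7.7844 (running +60.2664)
  i=7: 2.6486·0.4625 − 2.4107·-0.7663 = +3.0723 (running +63.3387)
Area = |Σ|/2 = |63.3387|/2 = 31.6694

Area at t=0.405: 31.6694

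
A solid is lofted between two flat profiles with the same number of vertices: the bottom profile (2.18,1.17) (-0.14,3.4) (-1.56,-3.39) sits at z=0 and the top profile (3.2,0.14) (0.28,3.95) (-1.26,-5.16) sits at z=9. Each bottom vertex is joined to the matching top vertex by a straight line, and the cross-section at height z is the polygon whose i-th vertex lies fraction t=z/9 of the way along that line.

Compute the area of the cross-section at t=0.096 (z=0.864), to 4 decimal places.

Area at t=0.096: 10.0414

Cross-section at t=0.096: each vertex is (1-t)·p0[i] + t·p1[i].
  v1: (1-0.096)·(2.18,1.17) + 0.096·(3.2,0.14) = (2.2779,1.0711)
  v2: (1-0.096)·(-0.14,3.4) + 0.096·(0.28,3.95) = (-0.0997,3.4528)
  v3: (1-0.096)·(-1.56,-3.39) + 0.096·(-1.26,-5.16) = (-1.5312,-3.5599)
Shoelace sum Σ(x_i·y_{i+1} − x_{i+1}·y_i):
  i=1: 2.2779·3.4528 − -0.0997·1.0711 = +7.9720 (running +7.9720)
  i=2: -0.0997·-3.5599 − -1.5312·3.4528 = +5.6418 (running +13.6138)
  i=3: -1.5312·1.0711 − 2.2779·-3.5599 = +6.4691 (running +20.0829)
Area = |Σ|/2 = |20.0829|/2 = 10.0414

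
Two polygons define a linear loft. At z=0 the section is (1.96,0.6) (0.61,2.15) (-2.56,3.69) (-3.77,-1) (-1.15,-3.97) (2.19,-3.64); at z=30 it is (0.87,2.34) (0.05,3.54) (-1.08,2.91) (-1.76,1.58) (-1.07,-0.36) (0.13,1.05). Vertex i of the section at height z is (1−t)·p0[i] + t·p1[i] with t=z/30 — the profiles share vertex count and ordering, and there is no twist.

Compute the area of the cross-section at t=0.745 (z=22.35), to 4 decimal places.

Area at t=0.745: 10.2893

Cross-section at t=0.745: each vertex is (1-t)·p0[i] + t·p1[i].
  v1: (1-0.745)·(1.96,0.6) + 0.745·(0.87,2.34) = (1.1480,1.8963)
  v2: (1-0.745)·(0.61,2.15) + 0.745·(0.05,3.54) = (0.1928,3.1856)
  v3: (1-0.745)·(-2.56,3.69) + 0.745·(-1.08,2.91) = (-1.4574,3.1089)
  v4: (1-0.745)·(-3.77,-1) + 0.745·(-1.76,1.58) = (-2.2725,0.9221)
  v5: (1-0.745)·(-1.15,-3.97) + 0.745·(-1.07,-0.36) = (-1.0904,-1.2806)
  v6: (1-0.745)·(2.19,-3.64) + 0.745·(0.13,1.05) = (0.6553,-0.1460)
Shoelace sum Σ(x_i·y_{i+1} − x_{i+1}·y_i):
  i=1: 1.1480·3.1856 − 0.1928·1.8963 = +3.2912 (running +3.2912)
  i=2: 0.1928·3.1089 − -1.4574·3.1856 = +5.2420 (running +8.5333)
  i=3: -1.4574·0.9221 − -2.2725·3.1089 = +5.7213 (running +14.2545)
  i=4: -2.2725·-1.2806 − -1.0904·0.9221 = +3.9156 (running +18.1701)
  i=5: -1.0904·-0.1460 − 0.6553·-1.2806 = +0.9983 (running +19.1684)
  i=6: 0.6553·1.8963 − 1.1480·-0.1460 = +1.4102 (running +20.5786)
Area = |Σ|/2 = |20.5786|/2 = 10.2893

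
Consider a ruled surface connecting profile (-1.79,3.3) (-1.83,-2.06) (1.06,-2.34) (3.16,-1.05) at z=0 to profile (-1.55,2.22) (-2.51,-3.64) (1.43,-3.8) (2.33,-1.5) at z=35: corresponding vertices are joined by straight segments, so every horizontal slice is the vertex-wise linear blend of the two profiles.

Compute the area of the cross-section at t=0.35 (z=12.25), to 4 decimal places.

Cross-section at t=0.35: each vertex is (1-t)·p0[i] + t·p1[i].
  v1: (1-0.35)·(-1.79,3.3) + 0.35·(-1.55,2.22) = (-1.7060,2.9220)
  v2: (1-0.35)·(-1.83,-2.06) + 0.35·(-2.51,-3.64) = (-2.0680,-2.6130)
  v3: (1-0.35)·(1.06,-2.34) + 0.35·(1.43,-3.8) = (1.1895,-2.8510)
  v4: (1-0.35)·(3.16,-1.05) + 0.35·(2.33,-1.5) = (2.8695,-1.2075)
Shoelace sum Σ(x_i·y_{i+1} − x_{i+1}·y_i):
  i=1: -1.7060·-2.6130 − -2.0680·2.9220 = +10.5005 (running +10.5005)
  i=2: -2.0680·-2.8510 − 1.1895·-2.6130 = +9.0040 (running +19.5045)
  i=3: 1.1895·-1.2075 − 2.8695·-2.8510 = +6.7446 (running +26.2491)
  i=4: 2.8695·2.9220 − -1.7060·-1.2075 = +6.3247 (running +32.5738)
Area = |Σ|/2 = |32.5738|/2 = 16.2869

Area at t=0.35: 16.2869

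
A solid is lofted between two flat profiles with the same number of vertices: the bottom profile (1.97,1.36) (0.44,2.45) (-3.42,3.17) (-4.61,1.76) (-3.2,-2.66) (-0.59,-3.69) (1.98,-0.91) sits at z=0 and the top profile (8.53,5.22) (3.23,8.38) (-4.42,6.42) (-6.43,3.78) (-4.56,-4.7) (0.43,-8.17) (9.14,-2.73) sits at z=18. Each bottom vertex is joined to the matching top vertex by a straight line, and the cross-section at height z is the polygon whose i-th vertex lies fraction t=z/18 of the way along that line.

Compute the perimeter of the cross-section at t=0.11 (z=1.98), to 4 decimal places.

Cross-section at t=0.11: each vertex is (1-t)·p0[i] + t·p1[i].
  v1: (1-0.11)·(1.97,1.36) + 0.11·(8.53,5.22) = (2.6916,1.7846)
  v2: (1-0.11)·(0.44,2.45) + 0.11·(3.23,8.38) = (0.7469,3.1023)
  v3: (1-0.11)·(-3.42,3.17) + 0.11·(-4.42,6.42) = (-3.5300,3.5275)
  v4: (1-0.11)·(-4.61,1.76) + 0.11·(-6.43,3.78) = (-4.8102,1.9822)
  v5: (1-0.11)·(-3.2,-2.66) + 0.11·(-4.56,-4.7) = (-3.3496,-2.8844)
  v6: (1-0.11)·(-0.59,-3.69) + 0.11·(0.43,-8.17) = (-0.4778,-4.1828)
  v7: (1-0.11)·(1.98,-0.91) + 0.11·(9.14,-2.73) = (2.7676,-1.1102)
Perimeter = Σ |v_{i+1} − v_i|:
  edge 1→2: √(-1.9447² + 1.3177²) = 2.3491 (running 2.3491)
  edge 2→3: √(-4.2769² + 0.4252²) = 4.2980 (running 6.6471)
  edge 3→4: √(-1.2802² + -1.5453²) = 2.0067 (running 8.6538)
  edge 4→5: √(1.4606² + -4.8666²) = 5.0811 (running 13.7348)
  edge 5→6: √(2.8718² + -1.2984²) = 3.1517 (running 16.8865)
  edge 6→7: √(3.2454² + 3.0726²) = 4.4692 (running 21.3557)
  edge 7→1: √(-0.0760² + 2.8948²) = 2.8958 (running 24.2515)
Perimeter = 24.2515

Perimeter at t=0.11: 24.2515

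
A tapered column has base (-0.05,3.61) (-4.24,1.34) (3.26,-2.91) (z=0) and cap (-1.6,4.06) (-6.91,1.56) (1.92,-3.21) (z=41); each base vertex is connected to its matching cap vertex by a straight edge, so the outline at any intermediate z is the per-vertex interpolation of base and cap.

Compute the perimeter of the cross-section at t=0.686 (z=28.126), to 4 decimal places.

Cross-section at t=0.686: each vertex is (1-t)·p0[i] + t·p1[i].
  v1: (1-0.686)·(-0.05,3.61) + 0.686·(-1.6,4.06) = (-1.1133,3.9187)
  v2: (1-0.686)·(-4.24,1.34) + 0.686·(-6.91,1.56) = (-6.0716,1.4909)
  v3: (1-0.686)·(3.26,-2.91) + 0.686·(1.92,-3.21) = (2.3408,-3.1158)
Perimeter = Σ |v_{i+1} − v_i|:
  edge 1→2: √(-4.9583² + -2.4278²) = 5.5208 (running 5.5208)
  edge 2→3: √(8.4124² + -4.6067²) = 9.5911 (running 15.1119)
  edge 3→1: √(-3.4541² + 7.0345²) = 7.8368 (running 22.9487)
Perimeter = 22.9487

Perimeter at t=0.686: 22.9487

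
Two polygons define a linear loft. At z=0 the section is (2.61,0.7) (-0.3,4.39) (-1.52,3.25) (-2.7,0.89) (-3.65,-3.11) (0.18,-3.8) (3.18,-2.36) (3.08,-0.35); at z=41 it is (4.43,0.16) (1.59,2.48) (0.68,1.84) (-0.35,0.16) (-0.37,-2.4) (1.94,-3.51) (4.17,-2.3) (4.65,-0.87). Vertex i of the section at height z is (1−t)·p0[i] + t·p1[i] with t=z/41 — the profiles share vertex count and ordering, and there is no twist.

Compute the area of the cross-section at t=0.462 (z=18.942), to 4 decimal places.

Cross-section at t=0.462: each vertex is (1-t)·p0[i] + t·p1[i].
  v1: (1-0.462)·(2.61,0.7) + 0.462·(4.43,0.16) = (3.4508,0.4505)
  v2: (1-0.462)·(-0.3,4.39) + 0.462·(1.59,2.48) = (0.5732,3.5076)
  v3: (1-0.462)·(-1.52,3.25) + 0.462·(0.68,1.84) = (-0.5036,2.5986)
  v4: (1-0.462)·(-2.7,0.89) + 0.462·(-0.35,0.16) = (-1.6143,0.5527)
  v5: (1-0.462)·(-3.65,-3.11) + 0.462·(-0.37,-2.4) = (-2.1346,-2.7820)
  v6: (1-0.462)·(0.18,-3.8) + 0.462·(1.94,-3.51) = (0.9931,-3.6660)
  v7: (1-0.462)·(3.18,-2.36) + 0.462·(4.17,-2.3) = (3.6374,-2.3323)
  v8: (1-0.462)·(3.08,-0.35) + 0.462·(4.65,-0.87) = (3.8053,-0.5902)
Shoelace sum Σ(x_i·y_{i+1} − x_{i+1}·y_i):
  i=1: 3.4508·3.5076 − 0.5732·0.4505 = +11.8459 (running +11.8459)
  i=2: 0.5732·2.5986 − -0.5036·3.5076 = +3.2559 (running +15.1017)
  i=3: -0.5036·0.5527 − -1.6143·2.5986 = +3.9165 (running +19.0183)
  i=4: -1.6143·-2.7820 − -2.1346·0.5527 = +5.6709 (running +24.6891)
  i=5: -2.1346·-3.6660 − 0.9931·-2.7820 = +10.5885 (running +35.2776)
  i=6: 0.9931·-2.3323 − 3.6374·-3.6660 = +11.0185 (running +46.2961)
  i=7: 3.6374·-0.5902 − 3.8053·-2.3323 = +6.7282 (running +53.0243)
  i=8: 3.8053·0.4505 − 3.4508·-0.5902 = +3.7512 (running +56.7755)
Area = |Σ|/2 = |56.7755|/2 = 28.3877

Area at t=0.462: 28.3877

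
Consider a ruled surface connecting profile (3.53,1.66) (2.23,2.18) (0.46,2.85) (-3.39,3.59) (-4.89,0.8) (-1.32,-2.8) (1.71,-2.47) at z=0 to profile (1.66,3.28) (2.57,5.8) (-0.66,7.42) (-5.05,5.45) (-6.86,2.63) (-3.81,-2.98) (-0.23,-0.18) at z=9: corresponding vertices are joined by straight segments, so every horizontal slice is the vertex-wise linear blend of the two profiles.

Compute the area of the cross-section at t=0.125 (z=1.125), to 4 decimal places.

Cross-section at t=0.125: each vertex is (1-t)·p0[i] + t·p1[i].
  v1: (1-0.125)·(3.53,1.66) + 0.125·(1.66,3.28) = (3.2962,1.8625)
  v2: (1-0.125)·(2.23,2.18) + 0.125·(2.57,5.8) = (2.2725,2.6325)
  v3: (1-0.125)·(0.46,2.85) + 0.125·(-0.66,7.42) = (0.3200,3.4212)
  v4: (1-0.125)·(-3.39,3.59) + 0.125·(-5.05,5.45) = (-3.5975,3.8225)
  v5: (1-0.125)·(-4.89,0.8) + 0.125·(-6.86,2.63) = (-5.1362,1.0288)
  v6: (1-0.125)·(-1.32,-2.8) + 0.125·(-3.81,-2.98) = (-1.6313,-2.8225)
  v7: (1-0.125)·(1.71,-2.47) + 0.125·(-0.23,-0.18) = (1.4675,-2.1838)
Shoelace sum Σ(x_i·y_{i+1} − x_{i+1}·y_i):
  i=1: 3.2962·2.6325 − 2.2725·1.8625 = +4.4448 (running +4.4448)
  i=2: 2.2725·3.4212 − 0.3200·2.6325 = +6.9324 (running +11.3772)
  i=3: 0.3200·3.8225 − -3.5975·3.4212 = +13.5311 (running +24.9084)
  i=4: -3.5975·1.0288 − -5.1362·3.8225 = +15.9324 (running +40.8408)
  i=5: -5.1362·-2.8225 − -1.6313·1.0288 = +16.1752 (running +57.0160)
  i=6: -1.6313·-2.1838 − 1.4675·-2.8225 = +7.7043 (running +64.7202)
  i=7: 1.4675·1.8625 − 3.2962·-2.1838 = +9.9314 (running +74.6517)
Area = |Σ|/2 = |74.6517|/2 = 37.3258

Area at t=0.125: 37.3258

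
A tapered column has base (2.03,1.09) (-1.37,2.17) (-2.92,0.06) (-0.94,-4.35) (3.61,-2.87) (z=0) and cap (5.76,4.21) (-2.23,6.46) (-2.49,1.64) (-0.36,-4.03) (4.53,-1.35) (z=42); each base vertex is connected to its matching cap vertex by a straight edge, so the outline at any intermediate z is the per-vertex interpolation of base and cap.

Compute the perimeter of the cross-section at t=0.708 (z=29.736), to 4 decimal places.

Perimeter at t=0.708: 27.1309

Cross-section at t=0.708: each vertex is (1-t)·p0[i] + t·p1[i].
  v1: (1-0.708)·(2.03,1.09) + 0.708·(5.76,4.21) = (4.6708,3.2990)
  v2: (1-0.708)·(-1.37,2.17) + 0.708·(-2.23,6.46) = (-1.9789,5.2073)
  v3: (1-0.708)·(-2.92,0.06) + 0.708·(-2.49,1.64) = (-2.6156,1.1786)
  v4: (1-0.708)·(-0.94,-4.35) + 0.708·(-0.36,-4.03) = (-0.5294,-4.1234)
  v5: (1-0.708)·(3.61,-2.87) + 0.708·(4.53,-1.35) = (4.2614,-1.7938)
Perimeter = Σ |v_{i+1} − v_i|:
  edge 1→2: √(-6.6497² + 1.9084²) = 6.9181 (running 6.9181)
  edge 2→3: √(-0.6367² + -4.0287²) = 4.0787 (running 10.9968)
  edge 3→4: √(2.0862² + -5.3021²) = 5.6977 (running 16.6946)
  edge 4→5: √(4.7907² + 2.3296²) = 5.3271 (running 22.0217)
  edge 5→1: √(0.4095² + 5.0928²) = 5.1092 (running 27.1309)
Perimeter = 27.1309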